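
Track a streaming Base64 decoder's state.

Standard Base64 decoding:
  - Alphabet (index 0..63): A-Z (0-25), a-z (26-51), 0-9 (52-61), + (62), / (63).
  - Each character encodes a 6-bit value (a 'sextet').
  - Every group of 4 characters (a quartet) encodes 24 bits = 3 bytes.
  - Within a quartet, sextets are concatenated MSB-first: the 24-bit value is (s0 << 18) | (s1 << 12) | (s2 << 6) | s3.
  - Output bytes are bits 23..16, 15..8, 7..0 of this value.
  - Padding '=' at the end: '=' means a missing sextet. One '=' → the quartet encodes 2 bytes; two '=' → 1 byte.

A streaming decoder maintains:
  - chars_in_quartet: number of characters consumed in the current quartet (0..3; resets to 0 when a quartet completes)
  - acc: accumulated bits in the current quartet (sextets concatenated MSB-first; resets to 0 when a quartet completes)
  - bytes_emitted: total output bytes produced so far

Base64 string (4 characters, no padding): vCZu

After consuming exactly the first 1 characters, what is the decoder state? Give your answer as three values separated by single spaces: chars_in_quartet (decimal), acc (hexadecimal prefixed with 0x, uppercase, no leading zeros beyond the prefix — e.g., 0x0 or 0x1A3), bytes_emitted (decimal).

Answer: 1 0x2F 0

Derivation:
After char 0 ('v'=47): chars_in_quartet=1 acc=0x2F bytes_emitted=0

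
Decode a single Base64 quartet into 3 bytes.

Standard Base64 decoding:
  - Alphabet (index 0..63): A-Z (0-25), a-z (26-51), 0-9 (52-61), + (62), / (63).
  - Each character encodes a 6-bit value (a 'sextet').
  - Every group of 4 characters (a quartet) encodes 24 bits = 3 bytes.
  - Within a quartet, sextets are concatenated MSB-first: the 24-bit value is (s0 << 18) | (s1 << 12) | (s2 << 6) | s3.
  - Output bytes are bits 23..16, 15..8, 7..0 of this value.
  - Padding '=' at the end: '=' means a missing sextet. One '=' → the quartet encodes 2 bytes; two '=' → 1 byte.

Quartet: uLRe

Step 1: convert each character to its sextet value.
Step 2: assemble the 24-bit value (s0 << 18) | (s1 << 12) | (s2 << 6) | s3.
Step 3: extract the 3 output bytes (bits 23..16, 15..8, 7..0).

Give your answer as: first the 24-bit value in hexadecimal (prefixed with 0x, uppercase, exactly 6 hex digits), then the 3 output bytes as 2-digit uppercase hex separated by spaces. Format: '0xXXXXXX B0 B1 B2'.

Answer: 0xB8B45E B8 B4 5E

Derivation:
Sextets: u=46, L=11, R=17, e=30
24-bit: (46<<18) | (11<<12) | (17<<6) | 30
      = 0xB80000 | 0x00B000 | 0x000440 | 0x00001E
      = 0xB8B45E
Bytes: (v>>16)&0xFF=B8, (v>>8)&0xFF=B4, v&0xFF=5E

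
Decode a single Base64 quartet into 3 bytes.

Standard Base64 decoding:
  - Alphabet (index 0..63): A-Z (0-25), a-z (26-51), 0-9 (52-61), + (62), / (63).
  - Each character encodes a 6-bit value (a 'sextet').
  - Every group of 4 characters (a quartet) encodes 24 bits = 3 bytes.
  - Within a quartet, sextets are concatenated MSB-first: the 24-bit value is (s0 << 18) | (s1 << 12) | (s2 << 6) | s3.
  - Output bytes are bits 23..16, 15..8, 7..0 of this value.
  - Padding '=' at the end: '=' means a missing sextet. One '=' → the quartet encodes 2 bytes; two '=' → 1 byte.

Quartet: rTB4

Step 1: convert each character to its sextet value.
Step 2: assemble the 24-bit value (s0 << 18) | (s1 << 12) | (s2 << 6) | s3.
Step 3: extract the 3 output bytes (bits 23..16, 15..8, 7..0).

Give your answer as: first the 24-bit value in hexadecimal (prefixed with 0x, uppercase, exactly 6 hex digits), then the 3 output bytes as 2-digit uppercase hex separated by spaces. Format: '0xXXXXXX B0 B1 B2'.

Sextets: r=43, T=19, B=1, 4=56
24-bit: (43<<18) | (19<<12) | (1<<6) | 56
      = 0xAC0000 | 0x013000 | 0x000040 | 0x000038
      = 0xAD3078
Bytes: (v>>16)&0xFF=AD, (v>>8)&0xFF=30, v&0xFF=78

Answer: 0xAD3078 AD 30 78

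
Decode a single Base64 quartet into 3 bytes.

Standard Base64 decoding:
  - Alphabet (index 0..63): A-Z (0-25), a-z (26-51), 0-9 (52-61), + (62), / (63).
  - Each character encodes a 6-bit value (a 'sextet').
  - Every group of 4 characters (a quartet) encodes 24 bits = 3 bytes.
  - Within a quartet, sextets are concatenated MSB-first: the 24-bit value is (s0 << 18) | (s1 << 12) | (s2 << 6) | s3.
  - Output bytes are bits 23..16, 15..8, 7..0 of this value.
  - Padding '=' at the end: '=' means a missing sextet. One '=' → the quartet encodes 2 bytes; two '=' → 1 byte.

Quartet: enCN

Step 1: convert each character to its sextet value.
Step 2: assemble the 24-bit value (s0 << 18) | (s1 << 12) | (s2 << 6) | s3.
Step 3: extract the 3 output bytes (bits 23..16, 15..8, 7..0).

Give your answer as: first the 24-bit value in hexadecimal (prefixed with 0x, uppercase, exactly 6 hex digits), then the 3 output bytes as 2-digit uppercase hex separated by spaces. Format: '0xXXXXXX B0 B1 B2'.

Sextets: e=30, n=39, C=2, N=13
24-bit: (30<<18) | (39<<12) | (2<<6) | 13
      = 0x780000 | 0x027000 | 0x000080 | 0x00000D
      = 0x7A708D
Bytes: (v>>16)&0xFF=7A, (v>>8)&0xFF=70, v&0xFF=8D

Answer: 0x7A708D 7A 70 8D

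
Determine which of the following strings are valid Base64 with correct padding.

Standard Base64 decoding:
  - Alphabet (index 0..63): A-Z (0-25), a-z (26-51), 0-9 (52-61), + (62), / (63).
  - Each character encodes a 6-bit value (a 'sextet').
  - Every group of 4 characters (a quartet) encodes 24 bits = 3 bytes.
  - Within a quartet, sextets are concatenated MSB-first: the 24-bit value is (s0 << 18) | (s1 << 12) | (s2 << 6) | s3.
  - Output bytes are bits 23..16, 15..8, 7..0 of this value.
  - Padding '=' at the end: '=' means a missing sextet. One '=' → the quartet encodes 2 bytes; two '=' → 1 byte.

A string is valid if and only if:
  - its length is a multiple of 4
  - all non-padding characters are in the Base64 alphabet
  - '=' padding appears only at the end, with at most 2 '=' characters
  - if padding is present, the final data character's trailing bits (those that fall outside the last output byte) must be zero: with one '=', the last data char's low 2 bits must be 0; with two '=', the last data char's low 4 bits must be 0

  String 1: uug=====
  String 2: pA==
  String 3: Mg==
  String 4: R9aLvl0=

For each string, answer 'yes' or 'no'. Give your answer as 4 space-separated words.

String 1: 'uug=====' → invalid (5 pad chars (max 2))
String 2: 'pA==' → valid
String 3: 'Mg==' → valid
String 4: 'R9aLvl0=' → valid

Answer: no yes yes yes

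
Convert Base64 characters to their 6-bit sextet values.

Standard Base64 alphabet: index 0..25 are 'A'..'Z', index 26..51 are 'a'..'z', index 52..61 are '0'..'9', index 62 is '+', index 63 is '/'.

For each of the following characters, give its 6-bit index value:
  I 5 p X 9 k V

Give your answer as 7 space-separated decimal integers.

'I': A..Z range, ord('I') − ord('A') = 8
'5': 0..9 range, 52 + ord('5') − ord('0') = 57
'p': a..z range, 26 + ord('p') − ord('a') = 41
'X': A..Z range, ord('X') − ord('A') = 23
'9': 0..9 range, 52 + ord('9') − ord('0') = 61
'k': a..z range, 26 + ord('k') − ord('a') = 36
'V': A..Z range, ord('V') − ord('A') = 21

Answer: 8 57 41 23 61 36 21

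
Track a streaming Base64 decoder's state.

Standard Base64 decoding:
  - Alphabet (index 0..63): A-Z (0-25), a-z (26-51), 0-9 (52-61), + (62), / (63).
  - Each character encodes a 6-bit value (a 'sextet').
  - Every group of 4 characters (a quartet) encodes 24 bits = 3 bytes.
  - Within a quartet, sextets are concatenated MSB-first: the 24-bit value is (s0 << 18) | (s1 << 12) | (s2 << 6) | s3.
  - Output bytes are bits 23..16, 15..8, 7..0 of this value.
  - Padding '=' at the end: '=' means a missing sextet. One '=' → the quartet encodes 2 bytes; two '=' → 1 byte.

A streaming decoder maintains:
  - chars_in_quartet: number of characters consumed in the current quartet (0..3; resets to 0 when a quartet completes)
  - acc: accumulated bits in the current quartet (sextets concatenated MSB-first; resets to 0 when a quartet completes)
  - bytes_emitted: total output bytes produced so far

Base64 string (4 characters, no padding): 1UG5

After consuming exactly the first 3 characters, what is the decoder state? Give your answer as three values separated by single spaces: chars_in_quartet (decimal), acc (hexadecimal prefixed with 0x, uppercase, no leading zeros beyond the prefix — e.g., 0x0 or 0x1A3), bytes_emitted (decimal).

Answer: 3 0x35506 0

Derivation:
After char 0 ('1'=53): chars_in_quartet=1 acc=0x35 bytes_emitted=0
After char 1 ('U'=20): chars_in_quartet=2 acc=0xD54 bytes_emitted=0
After char 2 ('G'=6): chars_in_quartet=3 acc=0x35506 bytes_emitted=0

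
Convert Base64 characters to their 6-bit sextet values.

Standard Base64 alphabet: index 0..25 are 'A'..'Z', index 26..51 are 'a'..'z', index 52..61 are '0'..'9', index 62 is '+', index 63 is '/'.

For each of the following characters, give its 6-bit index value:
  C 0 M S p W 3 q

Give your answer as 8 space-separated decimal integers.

Answer: 2 52 12 18 41 22 55 42

Derivation:
'C': A..Z range, ord('C') − ord('A') = 2
'0': 0..9 range, 52 + ord('0') − ord('0') = 52
'M': A..Z range, ord('M') − ord('A') = 12
'S': A..Z range, ord('S') − ord('A') = 18
'p': a..z range, 26 + ord('p') − ord('a') = 41
'W': A..Z range, ord('W') − ord('A') = 22
'3': 0..9 range, 52 + ord('3') − ord('0') = 55
'q': a..z range, 26 + ord('q') − ord('a') = 42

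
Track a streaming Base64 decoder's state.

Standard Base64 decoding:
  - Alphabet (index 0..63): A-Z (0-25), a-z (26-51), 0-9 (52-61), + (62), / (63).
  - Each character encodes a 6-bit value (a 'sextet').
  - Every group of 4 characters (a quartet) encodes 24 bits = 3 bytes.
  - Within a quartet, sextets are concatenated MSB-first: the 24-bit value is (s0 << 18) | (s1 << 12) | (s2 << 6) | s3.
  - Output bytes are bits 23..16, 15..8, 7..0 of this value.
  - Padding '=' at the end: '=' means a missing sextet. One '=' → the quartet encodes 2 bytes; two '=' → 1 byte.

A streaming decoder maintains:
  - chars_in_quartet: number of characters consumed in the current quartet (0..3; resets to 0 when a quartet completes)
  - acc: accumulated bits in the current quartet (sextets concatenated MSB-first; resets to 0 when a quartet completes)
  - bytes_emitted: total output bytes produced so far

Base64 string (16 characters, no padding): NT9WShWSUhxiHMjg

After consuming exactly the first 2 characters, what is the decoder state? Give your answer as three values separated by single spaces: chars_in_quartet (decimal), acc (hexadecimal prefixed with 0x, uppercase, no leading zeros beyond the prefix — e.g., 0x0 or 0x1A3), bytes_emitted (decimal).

Answer: 2 0x353 0

Derivation:
After char 0 ('N'=13): chars_in_quartet=1 acc=0xD bytes_emitted=0
After char 1 ('T'=19): chars_in_quartet=2 acc=0x353 bytes_emitted=0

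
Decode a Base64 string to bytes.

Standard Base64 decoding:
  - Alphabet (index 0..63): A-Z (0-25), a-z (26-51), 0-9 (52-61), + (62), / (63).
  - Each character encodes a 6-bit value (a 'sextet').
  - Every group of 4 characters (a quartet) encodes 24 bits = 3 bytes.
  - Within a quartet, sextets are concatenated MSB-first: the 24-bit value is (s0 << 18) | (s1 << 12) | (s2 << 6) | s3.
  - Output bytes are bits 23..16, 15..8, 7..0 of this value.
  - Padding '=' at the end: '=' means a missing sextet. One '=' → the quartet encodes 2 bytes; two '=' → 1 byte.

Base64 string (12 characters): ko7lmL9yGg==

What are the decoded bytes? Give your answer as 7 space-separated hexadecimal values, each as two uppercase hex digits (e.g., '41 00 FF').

Answer: 92 8E E5 98 BF 72 1A

Derivation:
After char 0 ('k'=36): chars_in_quartet=1 acc=0x24 bytes_emitted=0
After char 1 ('o'=40): chars_in_quartet=2 acc=0x928 bytes_emitted=0
After char 2 ('7'=59): chars_in_quartet=3 acc=0x24A3B bytes_emitted=0
After char 3 ('l'=37): chars_in_quartet=4 acc=0x928EE5 -> emit 92 8E E5, reset; bytes_emitted=3
After char 4 ('m'=38): chars_in_quartet=1 acc=0x26 bytes_emitted=3
After char 5 ('L'=11): chars_in_quartet=2 acc=0x98B bytes_emitted=3
After char 6 ('9'=61): chars_in_quartet=3 acc=0x262FD bytes_emitted=3
After char 7 ('y'=50): chars_in_quartet=4 acc=0x98BF72 -> emit 98 BF 72, reset; bytes_emitted=6
After char 8 ('G'=6): chars_in_quartet=1 acc=0x6 bytes_emitted=6
After char 9 ('g'=32): chars_in_quartet=2 acc=0x1A0 bytes_emitted=6
Padding '==': partial quartet acc=0x1A0 -> emit 1A; bytes_emitted=7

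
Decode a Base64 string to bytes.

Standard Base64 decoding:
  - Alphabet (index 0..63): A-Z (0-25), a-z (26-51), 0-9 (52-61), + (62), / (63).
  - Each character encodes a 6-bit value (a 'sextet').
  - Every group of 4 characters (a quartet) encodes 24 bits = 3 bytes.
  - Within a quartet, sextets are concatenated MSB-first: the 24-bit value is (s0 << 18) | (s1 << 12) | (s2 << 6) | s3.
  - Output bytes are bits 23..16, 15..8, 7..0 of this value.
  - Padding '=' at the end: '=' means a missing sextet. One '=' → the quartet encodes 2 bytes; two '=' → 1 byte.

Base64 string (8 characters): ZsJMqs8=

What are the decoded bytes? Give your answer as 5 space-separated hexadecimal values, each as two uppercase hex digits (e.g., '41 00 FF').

Answer: 66 C2 4C AA CF

Derivation:
After char 0 ('Z'=25): chars_in_quartet=1 acc=0x19 bytes_emitted=0
After char 1 ('s'=44): chars_in_quartet=2 acc=0x66C bytes_emitted=0
After char 2 ('J'=9): chars_in_quartet=3 acc=0x19B09 bytes_emitted=0
After char 3 ('M'=12): chars_in_quartet=4 acc=0x66C24C -> emit 66 C2 4C, reset; bytes_emitted=3
After char 4 ('q'=42): chars_in_quartet=1 acc=0x2A bytes_emitted=3
After char 5 ('s'=44): chars_in_quartet=2 acc=0xAAC bytes_emitted=3
After char 6 ('8'=60): chars_in_quartet=3 acc=0x2AB3C bytes_emitted=3
Padding '=': partial quartet acc=0x2AB3C -> emit AA CF; bytes_emitted=5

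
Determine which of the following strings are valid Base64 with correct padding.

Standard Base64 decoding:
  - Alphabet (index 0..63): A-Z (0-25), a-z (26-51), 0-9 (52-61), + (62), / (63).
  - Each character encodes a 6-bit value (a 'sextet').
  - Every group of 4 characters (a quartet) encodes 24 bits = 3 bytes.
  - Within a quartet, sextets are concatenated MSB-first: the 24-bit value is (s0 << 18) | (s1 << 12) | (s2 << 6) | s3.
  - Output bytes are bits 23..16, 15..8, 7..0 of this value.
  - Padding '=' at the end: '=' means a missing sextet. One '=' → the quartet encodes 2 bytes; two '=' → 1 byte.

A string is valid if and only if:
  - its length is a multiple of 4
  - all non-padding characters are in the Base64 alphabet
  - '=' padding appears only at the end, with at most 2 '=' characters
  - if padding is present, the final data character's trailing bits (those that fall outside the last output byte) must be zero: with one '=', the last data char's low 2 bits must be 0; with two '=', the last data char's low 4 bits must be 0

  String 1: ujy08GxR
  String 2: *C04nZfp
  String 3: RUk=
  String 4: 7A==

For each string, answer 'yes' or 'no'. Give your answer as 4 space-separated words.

Answer: yes no yes yes

Derivation:
String 1: 'ujy08GxR' → valid
String 2: '*C04nZfp' → invalid (bad char(s): ['*'])
String 3: 'RUk=' → valid
String 4: '7A==' → valid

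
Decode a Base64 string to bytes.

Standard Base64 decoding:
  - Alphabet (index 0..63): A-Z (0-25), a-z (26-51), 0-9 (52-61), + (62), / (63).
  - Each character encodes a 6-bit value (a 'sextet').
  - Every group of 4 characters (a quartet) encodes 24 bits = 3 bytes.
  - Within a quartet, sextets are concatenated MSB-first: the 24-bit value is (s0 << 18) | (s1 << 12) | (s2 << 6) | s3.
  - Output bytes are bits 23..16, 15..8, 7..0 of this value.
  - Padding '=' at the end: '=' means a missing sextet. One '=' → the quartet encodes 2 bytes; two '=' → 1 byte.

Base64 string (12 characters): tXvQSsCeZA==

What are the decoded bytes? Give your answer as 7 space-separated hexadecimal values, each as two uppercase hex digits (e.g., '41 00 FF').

Answer: B5 7B D0 4A C0 9E 64

Derivation:
After char 0 ('t'=45): chars_in_quartet=1 acc=0x2D bytes_emitted=0
After char 1 ('X'=23): chars_in_quartet=2 acc=0xB57 bytes_emitted=0
After char 2 ('v'=47): chars_in_quartet=3 acc=0x2D5EF bytes_emitted=0
After char 3 ('Q'=16): chars_in_quartet=4 acc=0xB57BD0 -> emit B5 7B D0, reset; bytes_emitted=3
After char 4 ('S'=18): chars_in_quartet=1 acc=0x12 bytes_emitted=3
After char 5 ('s'=44): chars_in_quartet=2 acc=0x4AC bytes_emitted=3
After char 6 ('C'=2): chars_in_quartet=3 acc=0x12B02 bytes_emitted=3
After char 7 ('e'=30): chars_in_quartet=4 acc=0x4AC09E -> emit 4A C0 9E, reset; bytes_emitted=6
After char 8 ('Z'=25): chars_in_quartet=1 acc=0x19 bytes_emitted=6
After char 9 ('A'=0): chars_in_quartet=2 acc=0x640 bytes_emitted=6
Padding '==': partial quartet acc=0x640 -> emit 64; bytes_emitted=7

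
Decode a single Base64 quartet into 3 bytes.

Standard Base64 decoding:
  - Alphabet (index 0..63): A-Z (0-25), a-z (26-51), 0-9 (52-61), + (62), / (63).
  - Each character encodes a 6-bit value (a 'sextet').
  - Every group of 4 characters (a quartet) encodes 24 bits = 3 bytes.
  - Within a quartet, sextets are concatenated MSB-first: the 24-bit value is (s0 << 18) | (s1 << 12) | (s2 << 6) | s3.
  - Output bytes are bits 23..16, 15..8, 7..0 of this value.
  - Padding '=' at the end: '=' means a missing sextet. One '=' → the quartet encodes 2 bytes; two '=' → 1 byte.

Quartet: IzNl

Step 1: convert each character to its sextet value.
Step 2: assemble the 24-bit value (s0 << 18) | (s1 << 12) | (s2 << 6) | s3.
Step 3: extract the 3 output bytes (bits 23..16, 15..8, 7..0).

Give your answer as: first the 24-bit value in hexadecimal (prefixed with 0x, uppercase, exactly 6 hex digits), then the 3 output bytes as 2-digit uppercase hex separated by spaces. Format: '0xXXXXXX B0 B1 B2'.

Answer: 0x233365 23 33 65

Derivation:
Sextets: I=8, z=51, N=13, l=37
24-bit: (8<<18) | (51<<12) | (13<<6) | 37
      = 0x200000 | 0x033000 | 0x000340 | 0x000025
      = 0x233365
Bytes: (v>>16)&0xFF=23, (v>>8)&0xFF=33, v&0xFF=65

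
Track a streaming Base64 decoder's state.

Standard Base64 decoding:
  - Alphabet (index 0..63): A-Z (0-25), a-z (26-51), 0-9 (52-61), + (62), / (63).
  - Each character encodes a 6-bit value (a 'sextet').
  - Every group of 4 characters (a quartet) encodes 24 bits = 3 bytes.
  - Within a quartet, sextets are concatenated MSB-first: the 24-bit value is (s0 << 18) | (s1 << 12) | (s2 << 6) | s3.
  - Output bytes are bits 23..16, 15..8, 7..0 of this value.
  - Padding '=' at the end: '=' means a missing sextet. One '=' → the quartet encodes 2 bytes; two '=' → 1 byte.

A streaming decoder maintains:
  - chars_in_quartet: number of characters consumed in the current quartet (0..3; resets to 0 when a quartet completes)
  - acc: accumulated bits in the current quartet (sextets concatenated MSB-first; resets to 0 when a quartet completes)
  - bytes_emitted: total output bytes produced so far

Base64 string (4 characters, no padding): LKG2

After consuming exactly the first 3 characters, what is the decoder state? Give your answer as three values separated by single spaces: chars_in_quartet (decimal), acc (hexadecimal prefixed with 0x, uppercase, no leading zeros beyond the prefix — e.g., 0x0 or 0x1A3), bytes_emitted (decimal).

After char 0 ('L'=11): chars_in_quartet=1 acc=0xB bytes_emitted=0
After char 1 ('K'=10): chars_in_quartet=2 acc=0x2CA bytes_emitted=0
After char 2 ('G'=6): chars_in_quartet=3 acc=0xB286 bytes_emitted=0

Answer: 3 0xB286 0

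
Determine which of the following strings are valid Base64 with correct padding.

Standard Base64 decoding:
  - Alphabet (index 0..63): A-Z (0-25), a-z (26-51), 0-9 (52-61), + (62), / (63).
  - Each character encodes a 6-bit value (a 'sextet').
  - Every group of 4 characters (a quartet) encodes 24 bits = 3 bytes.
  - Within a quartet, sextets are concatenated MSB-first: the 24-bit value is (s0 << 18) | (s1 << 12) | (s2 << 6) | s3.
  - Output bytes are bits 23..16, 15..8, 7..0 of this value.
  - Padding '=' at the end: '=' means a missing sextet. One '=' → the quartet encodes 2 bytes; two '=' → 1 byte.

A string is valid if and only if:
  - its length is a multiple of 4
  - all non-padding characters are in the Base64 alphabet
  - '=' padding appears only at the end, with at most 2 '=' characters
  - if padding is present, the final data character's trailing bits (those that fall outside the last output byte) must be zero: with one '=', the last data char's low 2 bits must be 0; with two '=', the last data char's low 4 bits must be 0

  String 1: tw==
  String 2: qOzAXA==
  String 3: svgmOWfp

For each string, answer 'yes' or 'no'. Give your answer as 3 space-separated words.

String 1: 'tw==' → valid
String 2: 'qOzAXA==' → valid
String 3: 'svgmOWfp' → valid

Answer: yes yes yes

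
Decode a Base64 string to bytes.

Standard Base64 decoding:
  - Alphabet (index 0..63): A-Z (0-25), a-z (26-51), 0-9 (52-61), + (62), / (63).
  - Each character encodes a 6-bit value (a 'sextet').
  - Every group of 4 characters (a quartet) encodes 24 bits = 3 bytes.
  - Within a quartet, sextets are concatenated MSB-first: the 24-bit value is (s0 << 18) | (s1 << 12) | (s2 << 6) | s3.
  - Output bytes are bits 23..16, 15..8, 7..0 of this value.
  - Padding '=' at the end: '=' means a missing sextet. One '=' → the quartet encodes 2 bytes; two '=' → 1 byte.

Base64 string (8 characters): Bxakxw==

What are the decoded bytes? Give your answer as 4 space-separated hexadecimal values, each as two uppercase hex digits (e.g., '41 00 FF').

Answer: 07 16 A4 C7

Derivation:
After char 0 ('B'=1): chars_in_quartet=1 acc=0x1 bytes_emitted=0
After char 1 ('x'=49): chars_in_quartet=2 acc=0x71 bytes_emitted=0
After char 2 ('a'=26): chars_in_quartet=3 acc=0x1C5A bytes_emitted=0
After char 3 ('k'=36): chars_in_quartet=4 acc=0x716A4 -> emit 07 16 A4, reset; bytes_emitted=3
After char 4 ('x'=49): chars_in_quartet=1 acc=0x31 bytes_emitted=3
After char 5 ('w'=48): chars_in_quartet=2 acc=0xC70 bytes_emitted=3
Padding '==': partial quartet acc=0xC70 -> emit C7; bytes_emitted=4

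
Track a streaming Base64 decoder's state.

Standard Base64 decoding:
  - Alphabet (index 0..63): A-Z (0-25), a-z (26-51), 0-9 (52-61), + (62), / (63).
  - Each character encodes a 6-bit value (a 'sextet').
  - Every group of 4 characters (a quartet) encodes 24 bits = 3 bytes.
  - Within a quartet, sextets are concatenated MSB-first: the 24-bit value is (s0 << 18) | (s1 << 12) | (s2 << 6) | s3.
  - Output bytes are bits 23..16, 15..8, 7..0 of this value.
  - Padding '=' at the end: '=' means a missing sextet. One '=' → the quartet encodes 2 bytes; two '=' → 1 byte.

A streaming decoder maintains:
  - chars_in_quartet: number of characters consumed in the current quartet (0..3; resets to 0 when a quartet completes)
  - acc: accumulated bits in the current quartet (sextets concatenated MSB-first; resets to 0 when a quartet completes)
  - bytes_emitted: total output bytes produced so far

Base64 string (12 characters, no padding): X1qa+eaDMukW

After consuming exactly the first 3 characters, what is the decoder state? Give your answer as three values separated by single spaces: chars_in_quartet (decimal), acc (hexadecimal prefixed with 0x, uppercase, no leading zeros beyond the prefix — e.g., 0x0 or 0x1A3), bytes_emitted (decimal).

Answer: 3 0x17D6A 0

Derivation:
After char 0 ('X'=23): chars_in_quartet=1 acc=0x17 bytes_emitted=0
After char 1 ('1'=53): chars_in_quartet=2 acc=0x5F5 bytes_emitted=0
After char 2 ('q'=42): chars_in_quartet=3 acc=0x17D6A bytes_emitted=0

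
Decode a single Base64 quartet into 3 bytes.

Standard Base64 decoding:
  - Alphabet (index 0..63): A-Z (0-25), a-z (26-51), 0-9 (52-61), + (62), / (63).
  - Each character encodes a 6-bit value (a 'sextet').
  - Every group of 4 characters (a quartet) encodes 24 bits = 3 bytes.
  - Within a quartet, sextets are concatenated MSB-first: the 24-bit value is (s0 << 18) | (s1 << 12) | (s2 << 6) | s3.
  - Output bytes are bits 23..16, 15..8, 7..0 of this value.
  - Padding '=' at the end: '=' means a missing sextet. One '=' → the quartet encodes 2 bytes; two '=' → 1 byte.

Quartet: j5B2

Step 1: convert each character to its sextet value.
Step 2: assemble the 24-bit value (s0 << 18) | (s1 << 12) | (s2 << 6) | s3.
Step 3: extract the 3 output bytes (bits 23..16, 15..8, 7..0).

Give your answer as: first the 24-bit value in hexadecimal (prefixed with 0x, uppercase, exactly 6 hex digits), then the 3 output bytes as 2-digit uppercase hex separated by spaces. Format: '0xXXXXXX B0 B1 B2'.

Sextets: j=35, 5=57, B=1, 2=54
24-bit: (35<<18) | (57<<12) | (1<<6) | 54
      = 0x8C0000 | 0x039000 | 0x000040 | 0x000036
      = 0x8F9076
Bytes: (v>>16)&0xFF=8F, (v>>8)&0xFF=90, v&0xFF=76

Answer: 0x8F9076 8F 90 76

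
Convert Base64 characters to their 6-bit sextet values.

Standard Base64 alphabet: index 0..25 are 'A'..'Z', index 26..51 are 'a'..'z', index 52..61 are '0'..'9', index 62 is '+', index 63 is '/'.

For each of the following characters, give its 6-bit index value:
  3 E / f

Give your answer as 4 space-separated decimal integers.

'3': 0..9 range, 52 + ord('3') − ord('0') = 55
'E': A..Z range, ord('E') − ord('A') = 4
'/': index 63
'f': a..z range, 26 + ord('f') − ord('a') = 31

Answer: 55 4 63 31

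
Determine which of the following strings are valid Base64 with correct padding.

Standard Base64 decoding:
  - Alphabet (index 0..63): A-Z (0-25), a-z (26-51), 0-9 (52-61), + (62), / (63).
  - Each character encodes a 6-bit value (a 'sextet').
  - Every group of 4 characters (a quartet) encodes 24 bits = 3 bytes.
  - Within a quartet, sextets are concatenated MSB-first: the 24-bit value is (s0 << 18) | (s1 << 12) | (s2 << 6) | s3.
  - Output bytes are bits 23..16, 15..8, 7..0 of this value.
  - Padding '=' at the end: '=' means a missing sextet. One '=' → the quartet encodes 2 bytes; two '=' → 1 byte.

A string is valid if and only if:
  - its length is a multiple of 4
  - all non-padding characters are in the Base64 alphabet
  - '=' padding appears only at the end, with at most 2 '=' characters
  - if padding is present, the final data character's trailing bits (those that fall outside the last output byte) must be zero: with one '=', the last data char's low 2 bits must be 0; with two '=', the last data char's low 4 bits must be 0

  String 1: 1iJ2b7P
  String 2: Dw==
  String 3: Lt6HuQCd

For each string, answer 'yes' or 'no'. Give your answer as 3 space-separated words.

Answer: no yes yes

Derivation:
String 1: '1iJ2b7P' → invalid (len=7 not mult of 4)
String 2: 'Dw==' → valid
String 3: 'Lt6HuQCd' → valid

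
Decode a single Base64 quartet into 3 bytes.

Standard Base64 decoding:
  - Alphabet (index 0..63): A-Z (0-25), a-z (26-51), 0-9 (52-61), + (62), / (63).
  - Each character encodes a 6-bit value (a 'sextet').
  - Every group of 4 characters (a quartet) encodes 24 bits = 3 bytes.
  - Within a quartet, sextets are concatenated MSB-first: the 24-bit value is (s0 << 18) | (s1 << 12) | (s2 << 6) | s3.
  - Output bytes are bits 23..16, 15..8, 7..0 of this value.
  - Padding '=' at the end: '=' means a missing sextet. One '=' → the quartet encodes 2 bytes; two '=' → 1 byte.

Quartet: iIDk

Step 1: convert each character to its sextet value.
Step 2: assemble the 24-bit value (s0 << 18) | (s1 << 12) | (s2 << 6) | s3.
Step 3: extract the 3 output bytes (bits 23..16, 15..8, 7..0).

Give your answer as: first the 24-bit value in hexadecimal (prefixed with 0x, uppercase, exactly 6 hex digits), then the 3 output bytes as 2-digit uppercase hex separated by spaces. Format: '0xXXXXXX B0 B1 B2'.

Sextets: i=34, I=8, D=3, k=36
24-bit: (34<<18) | (8<<12) | (3<<6) | 36
      = 0x880000 | 0x008000 | 0x0000C0 | 0x000024
      = 0x8880E4
Bytes: (v>>16)&0xFF=88, (v>>8)&0xFF=80, v&0xFF=E4

Answer: 0x8880E4 88 80 E4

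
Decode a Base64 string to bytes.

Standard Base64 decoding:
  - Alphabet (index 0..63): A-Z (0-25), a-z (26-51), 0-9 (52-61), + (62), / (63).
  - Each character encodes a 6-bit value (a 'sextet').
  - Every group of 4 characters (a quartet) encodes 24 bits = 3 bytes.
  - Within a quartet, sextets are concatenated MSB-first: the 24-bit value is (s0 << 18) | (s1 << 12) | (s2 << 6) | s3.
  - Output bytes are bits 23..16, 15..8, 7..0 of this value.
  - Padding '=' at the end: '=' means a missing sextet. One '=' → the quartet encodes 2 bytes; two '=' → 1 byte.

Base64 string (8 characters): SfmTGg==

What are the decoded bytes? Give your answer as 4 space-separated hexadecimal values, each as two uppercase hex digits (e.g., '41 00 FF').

Answer: 49 F9 93 1A

Derivation:
After char 0 ('S'=18): chars_in_quartet=1 acc=0x12 bytes_emitted=0
After char 1 ('f'=31): chars_in_quartet=2 acc=0x49F bytes_emitted=0
After char 2 ('m'=38): chars_in_quartet=3 acc=0x127E6 bytes_emitted=0
After char 3 ('T'=19): chars_in_quartet=4 acc=0x49F993 -> emit 49 F9 93, reset; bytes_emitted=3
After char 4 ('G'=6): chars_in_quartet=1 acc=0x6 bytes_emitted=3
After char 5 ('g'=32): chars_in_quartet=2 acc=0x1A0 bytes_emitted=3
Padding '==': partial quartet acc=0x1A0 -> emit 1A; bytes_emitted=4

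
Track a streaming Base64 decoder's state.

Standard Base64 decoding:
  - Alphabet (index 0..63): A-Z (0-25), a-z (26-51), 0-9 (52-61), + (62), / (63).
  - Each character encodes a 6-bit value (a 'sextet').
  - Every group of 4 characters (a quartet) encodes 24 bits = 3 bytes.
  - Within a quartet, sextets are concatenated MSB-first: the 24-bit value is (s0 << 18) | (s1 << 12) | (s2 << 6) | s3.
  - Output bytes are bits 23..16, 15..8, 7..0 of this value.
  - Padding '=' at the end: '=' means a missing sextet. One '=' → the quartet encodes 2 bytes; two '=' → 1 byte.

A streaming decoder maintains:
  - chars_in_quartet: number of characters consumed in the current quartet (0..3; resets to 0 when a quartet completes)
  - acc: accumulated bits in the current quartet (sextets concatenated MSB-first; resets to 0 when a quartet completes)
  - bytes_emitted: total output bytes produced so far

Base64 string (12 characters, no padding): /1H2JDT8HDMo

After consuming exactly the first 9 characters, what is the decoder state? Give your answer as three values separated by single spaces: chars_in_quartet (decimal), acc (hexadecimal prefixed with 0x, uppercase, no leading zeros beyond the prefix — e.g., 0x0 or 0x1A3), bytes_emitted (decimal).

After char 0 ('/'=63): chars_in_quartet=1 acc=0x3F bytes_emitted=0
After char 1 ('1'=53): chars_in_quartet=2 acc=0xFF5 bytes_emitted=0
After char 2 ('H'=7): chars_in_quartet=3 acc=0x3FD47 bytes_emitted=0
After char 3 ('2'=54): chars_in_quartet=4 acc=0xFF51F6 -> emit FF 51 F6, reset; bytes_emitted=3
After char 4 ('J'=9): chars_in_quartet=1 acc=0x9 bytes_emitted=3
After char 5 ('D'=3): chars_in_quartet=2 acc=0x243 bytes_emitted=3
After char 6 ('T'=19): chars_in_quartet=3 acc=0x90D3 bytes_emitted=3
After char 7 ('8'=60): chars_in_quartet=4 acc=0x2434FC -> emit 24 34 FC, reset; bytes_emitted=6
After char 8 ('H'=7): chars_in_quartet=1 acc=0x7 bytes_emitted=6

Answer: 1 0x7 6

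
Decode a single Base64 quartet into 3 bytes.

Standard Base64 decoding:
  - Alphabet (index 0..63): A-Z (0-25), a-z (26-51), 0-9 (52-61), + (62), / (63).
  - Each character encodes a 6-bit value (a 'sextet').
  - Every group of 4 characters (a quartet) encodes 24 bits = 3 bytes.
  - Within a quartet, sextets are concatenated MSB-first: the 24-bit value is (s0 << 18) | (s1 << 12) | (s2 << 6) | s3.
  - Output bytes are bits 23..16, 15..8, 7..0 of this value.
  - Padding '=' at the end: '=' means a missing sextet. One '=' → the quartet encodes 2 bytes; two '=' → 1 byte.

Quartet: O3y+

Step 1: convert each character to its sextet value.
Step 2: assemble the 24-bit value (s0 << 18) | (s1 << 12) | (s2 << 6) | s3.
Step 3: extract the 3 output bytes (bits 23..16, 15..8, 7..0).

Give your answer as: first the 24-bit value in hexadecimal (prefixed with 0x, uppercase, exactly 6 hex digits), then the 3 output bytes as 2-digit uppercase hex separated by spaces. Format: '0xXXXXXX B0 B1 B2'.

Answer: 0x3B7CBE 3B 7C BE

Derivation:
Sextets: O=14, 3=55, y=50, +=62
24-bit: (14<<18) | (55<<12) | (50<<6) | 62
      = 0x380000 | 0x037000 | 0x000C80 | 0x00003E
      = 0x3B7CBE
Bytes: (v>>16)&0xFF=3B, (v>>8)&0xFF=7C, v&0xFF=BE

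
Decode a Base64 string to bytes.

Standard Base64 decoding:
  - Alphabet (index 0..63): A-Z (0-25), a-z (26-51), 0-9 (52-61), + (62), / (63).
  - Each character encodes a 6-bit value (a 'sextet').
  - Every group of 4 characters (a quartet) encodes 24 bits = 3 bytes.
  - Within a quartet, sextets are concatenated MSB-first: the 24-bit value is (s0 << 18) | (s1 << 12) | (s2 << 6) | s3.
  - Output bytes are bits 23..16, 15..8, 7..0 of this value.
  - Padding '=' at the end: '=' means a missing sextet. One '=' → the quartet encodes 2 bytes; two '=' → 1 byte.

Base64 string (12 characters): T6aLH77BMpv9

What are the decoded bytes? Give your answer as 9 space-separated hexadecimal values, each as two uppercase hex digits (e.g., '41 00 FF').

After char 0 ('T'=19): chars_in_quartet=1 acc=0x13 bytes_emitted=0
After char 1 ('6'=58): chars_in_quartet=2 acc=0x4FA bytes_emitted=0
After char 2 ('a'=26): chars_in_quartet=3 acc=0x13E9A bytes_emitted=0
After char 3 ('L'=11): chars_in_quartet=4 acc=0x4FA68B -> emit 4F A6 8B, reset; bytes_emitted=3
After char 4 ('H'=7): chars_in_quartet=1 acc=0x7 bytes_emitted=3
After char 5 ('7'=59): chars_in_quartet=2 acc=0x1FB bytes_emitted=3
After char 6 ('7'=59): chars_in_quartet=3 acc=0x7EFB bytes_emitted=3
After char 7 ('B'=1): chars_in_quartet=4 acc=0x1FBEC1 -> emit 1F BE C1, reset; bytes_emitted=6
After char 8 ('M'=12): chars_in_quartet=1 acc=0xC bytes_emitted=6
After char 9 ('p'=41): chars_in_quartet=2 acc=0x329 bytes_emitted=6
After char 10 ('v'=47): chars_in_quartet=3 acc=0xCA6F bytes_emitted=6
After char 11 ('9'=61): chars_in_quartet=4 acc=0x329BFD -> emit 32 9B FD, reset; bytes_emitted=9

Answer: 4F A6 8B 1F BE C1 32 9B FD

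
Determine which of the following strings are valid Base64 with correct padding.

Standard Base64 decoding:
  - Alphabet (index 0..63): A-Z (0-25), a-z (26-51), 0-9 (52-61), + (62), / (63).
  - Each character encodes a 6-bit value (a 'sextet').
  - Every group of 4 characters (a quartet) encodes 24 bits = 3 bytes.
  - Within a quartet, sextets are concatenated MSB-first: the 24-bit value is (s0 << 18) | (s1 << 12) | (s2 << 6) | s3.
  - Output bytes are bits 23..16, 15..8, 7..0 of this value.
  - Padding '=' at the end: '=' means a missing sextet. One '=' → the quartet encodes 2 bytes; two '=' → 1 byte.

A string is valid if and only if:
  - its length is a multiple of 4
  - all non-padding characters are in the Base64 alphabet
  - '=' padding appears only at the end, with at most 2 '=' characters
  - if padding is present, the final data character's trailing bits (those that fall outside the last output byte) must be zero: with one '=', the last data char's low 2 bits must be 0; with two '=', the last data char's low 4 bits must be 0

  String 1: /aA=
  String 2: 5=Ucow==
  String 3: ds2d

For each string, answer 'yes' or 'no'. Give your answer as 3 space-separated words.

Answer: yes no yes

Derivation:
String 1: '/aA=' → valid
String 2: '5=Ucow==' → invalid (bad char(s): ['=']; '=' in middle)
String 3: 'ds2d' → valid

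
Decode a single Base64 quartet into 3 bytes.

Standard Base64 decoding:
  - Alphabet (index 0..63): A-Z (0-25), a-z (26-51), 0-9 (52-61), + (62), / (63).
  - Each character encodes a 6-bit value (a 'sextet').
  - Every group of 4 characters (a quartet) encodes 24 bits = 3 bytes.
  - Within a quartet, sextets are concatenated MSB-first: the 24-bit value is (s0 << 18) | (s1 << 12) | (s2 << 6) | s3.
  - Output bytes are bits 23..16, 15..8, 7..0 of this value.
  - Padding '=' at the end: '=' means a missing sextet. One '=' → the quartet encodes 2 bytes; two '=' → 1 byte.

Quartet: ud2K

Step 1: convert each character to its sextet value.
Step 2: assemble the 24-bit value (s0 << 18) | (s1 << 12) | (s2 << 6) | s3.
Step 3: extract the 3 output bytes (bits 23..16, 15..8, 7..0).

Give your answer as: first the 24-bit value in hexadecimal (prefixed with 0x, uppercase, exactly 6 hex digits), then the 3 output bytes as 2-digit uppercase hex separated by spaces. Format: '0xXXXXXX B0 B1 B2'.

Answer: 0xB9DD8A B9 DD 8A

Derivation:
Sextets: u=46, d=29, 2=54, K=10
24-bit: (46<<18) | (29<<12) | (54<<6) | 10
      = 0xB80000 | 0x01D000 | 0x000D80 | 0x00000A
      = 0xB9DD8A
Bytes: (v>>16)&0xFF=B9, (v>>8)&0xFF=DD, v&0xFF=8A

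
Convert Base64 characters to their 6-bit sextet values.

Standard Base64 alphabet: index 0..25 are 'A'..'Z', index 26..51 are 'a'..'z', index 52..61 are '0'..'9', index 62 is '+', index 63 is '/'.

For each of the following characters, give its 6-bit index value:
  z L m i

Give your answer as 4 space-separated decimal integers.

Answer: 51 11 38 34

Derivation:
'z': a..z range, 26 + ord('z') − ord('a') = 51
'L': A..Z range, ord('L') − ord('A') = 11
'm': a..z range, 26 + ord('m') − ord('a') = 38
'i': a..z range, 26 + ord('i') − ord('a') = 34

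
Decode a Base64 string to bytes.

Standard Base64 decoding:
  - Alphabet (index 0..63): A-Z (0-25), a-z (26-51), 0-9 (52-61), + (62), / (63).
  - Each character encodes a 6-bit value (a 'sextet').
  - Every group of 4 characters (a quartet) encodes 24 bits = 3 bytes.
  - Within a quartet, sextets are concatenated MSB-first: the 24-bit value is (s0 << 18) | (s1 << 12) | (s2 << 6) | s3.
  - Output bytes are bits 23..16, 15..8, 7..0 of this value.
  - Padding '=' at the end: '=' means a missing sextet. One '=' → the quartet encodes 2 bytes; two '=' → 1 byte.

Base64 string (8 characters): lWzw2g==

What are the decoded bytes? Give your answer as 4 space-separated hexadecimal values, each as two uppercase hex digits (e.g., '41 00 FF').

Answer: 95 6C F0 DA

Derivation:
After char 0 ('l'=37): chars_in_quartet=1 acc=0x25 bytes_emitted=0
After char 1 ('W'=22): chars_in_quartet=2 acc=0x956 bytes_emitted=0
After char 2 ('z'=51): chars_in_quartet=3 acc=0x255B3 bytes_emitted=0
After char 3 ('w'=48): chars_in_quartet=4 acc=0x956CF0 -> emit 95 6C F0, reset; bytes_emitted=3
After char 4 ('2'=54): chars_in_quartet=1 acc=0x36 bytes_emitted=3
After char 5 ('g'=32): chars_in_quartet=2 acc=0xDA0 bytes_emitted=3
Padding '==': partial quartet acc=0xDA0 -> emit DA; bytes_emitted=4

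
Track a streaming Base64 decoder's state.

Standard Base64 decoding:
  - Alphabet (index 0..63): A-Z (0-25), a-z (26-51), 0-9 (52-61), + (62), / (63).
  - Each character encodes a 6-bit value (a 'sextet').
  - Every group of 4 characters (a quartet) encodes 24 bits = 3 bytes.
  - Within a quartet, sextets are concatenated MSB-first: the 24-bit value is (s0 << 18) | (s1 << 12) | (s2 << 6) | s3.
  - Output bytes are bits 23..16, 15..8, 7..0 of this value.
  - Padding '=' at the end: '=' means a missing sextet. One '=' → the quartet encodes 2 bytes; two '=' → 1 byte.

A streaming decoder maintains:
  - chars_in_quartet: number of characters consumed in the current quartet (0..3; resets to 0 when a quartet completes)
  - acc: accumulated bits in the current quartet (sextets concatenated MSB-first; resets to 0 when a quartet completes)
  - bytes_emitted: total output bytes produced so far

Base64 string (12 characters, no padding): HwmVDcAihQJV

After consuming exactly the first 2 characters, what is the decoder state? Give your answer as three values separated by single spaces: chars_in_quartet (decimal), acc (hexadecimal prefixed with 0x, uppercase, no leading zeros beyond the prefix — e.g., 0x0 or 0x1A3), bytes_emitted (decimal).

Answer: 2 0x1F0 0

Derivation:
After char 0 ('H'=7): chars_in_quartet=1 acc=0x7 bytes_emitted=0
After char 1 ('w'=48): chars_in_quartet=2 acc=0x1F0 bytes_emitted=0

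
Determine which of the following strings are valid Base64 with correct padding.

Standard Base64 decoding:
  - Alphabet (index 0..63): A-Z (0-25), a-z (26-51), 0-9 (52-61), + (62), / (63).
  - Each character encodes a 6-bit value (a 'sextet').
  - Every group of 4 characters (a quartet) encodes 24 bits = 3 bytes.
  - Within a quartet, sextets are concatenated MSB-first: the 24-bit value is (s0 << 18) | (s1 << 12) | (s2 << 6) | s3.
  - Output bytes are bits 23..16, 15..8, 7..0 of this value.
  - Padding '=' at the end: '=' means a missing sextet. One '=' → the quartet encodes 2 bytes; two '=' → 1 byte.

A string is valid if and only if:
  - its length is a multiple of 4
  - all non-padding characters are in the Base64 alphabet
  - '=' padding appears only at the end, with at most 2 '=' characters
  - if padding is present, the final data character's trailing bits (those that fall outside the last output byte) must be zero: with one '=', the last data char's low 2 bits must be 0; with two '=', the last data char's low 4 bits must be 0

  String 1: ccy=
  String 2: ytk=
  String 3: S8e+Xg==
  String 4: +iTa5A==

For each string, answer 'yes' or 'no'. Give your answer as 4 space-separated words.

String 1: 'ccy=' → invalid (bad trailing bits)
String 2: 'ytk=' → valid
String 3: 'S8e+Xg==' → valid
String 4: '+iTa5A==' → valid

Answer: no yes yes yes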